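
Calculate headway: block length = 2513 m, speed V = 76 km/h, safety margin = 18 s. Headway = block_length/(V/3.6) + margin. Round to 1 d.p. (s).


V = 76 / 3.6 = 21.1111 m/s
Block traversal time = 2513 / 21.1111 = 119.0368 s
Headway = 119.0368 + 18
Headway = 137.0 s

137.0


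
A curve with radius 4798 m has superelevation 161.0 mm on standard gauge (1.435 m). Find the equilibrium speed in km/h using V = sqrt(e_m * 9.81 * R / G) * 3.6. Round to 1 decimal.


Convert cant: e = 161.0 mm = 0.1610 m
V_ms = sqrt(0.1610 * 9.81 * 4798 / 1.435)
V_ms = sqrt(5280.842634) = 72.6694 m/s
V = 72.6694 * 3.6 = 261.6 km/h

261.6


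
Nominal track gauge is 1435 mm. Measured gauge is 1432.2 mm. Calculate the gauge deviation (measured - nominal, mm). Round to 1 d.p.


Deviation = measured - nominal
Deviation = 1432.2 - 1435
Deviation = -2.8 mm

-2.8


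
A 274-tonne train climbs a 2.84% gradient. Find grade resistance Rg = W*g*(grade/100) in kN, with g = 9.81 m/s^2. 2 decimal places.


Rg = W * 9.81 * grade / 100
Rg = 274 * 9.81 * 2.84 / 100
Rg = 2687.94 * 0.0284
Rg = 76.34 kN

76.34


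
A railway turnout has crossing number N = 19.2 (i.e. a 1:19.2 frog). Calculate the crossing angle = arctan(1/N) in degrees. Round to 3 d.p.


1/N = 1/19.2 = 0.052083
angle = arctan(0.052083) = 0.052036 rad
angle = 0.052036 * 180/pi = 2.981 degrees

2.981


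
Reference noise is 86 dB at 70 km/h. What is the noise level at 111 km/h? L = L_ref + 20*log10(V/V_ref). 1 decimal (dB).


V/V_ref = 111 / 70 = 1.585714
log10(1.585714) = 0.200225
20 * 0.200225 = 4.0045
L = 86 + 4.0045 = 90.0 dB

90.0


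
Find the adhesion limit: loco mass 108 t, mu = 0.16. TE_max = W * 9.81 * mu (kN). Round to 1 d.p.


TE_max = W * g * mu
TE_max = 108 * 9.81 * 0.16
TE_max = 1059.48 * 0.16
TE_max = 169.5 kN

169.5


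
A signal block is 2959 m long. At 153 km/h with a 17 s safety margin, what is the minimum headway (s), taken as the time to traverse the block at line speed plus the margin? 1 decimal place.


V = 153 / 3.6 = 42.5 m/s
Block traversal time = 2959 / 42.5 = 69.6235 s
Headway = 69.6235 + 17
Headway = 86.6 s

86.6


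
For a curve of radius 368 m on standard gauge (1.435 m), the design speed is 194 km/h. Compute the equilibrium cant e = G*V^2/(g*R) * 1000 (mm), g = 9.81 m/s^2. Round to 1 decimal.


Convert speed: V = 194 / 3.6 = 53.8889 m/s
Apply formula: e = 1.435 * 53.8889^2 / (9.81 * 368)
e = 1.435 * 2904.0123 / 3610.08
e = 1.154339 m = 1154.3 mm

1154.3


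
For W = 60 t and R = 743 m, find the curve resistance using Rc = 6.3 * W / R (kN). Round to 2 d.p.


Rc = 6.3 * W / R
Rc = 6.3 * 60 / 743
Rc = 378.0 / 743
Rc = 0.51 kN

0.51


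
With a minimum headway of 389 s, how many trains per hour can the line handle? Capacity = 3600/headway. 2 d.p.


Capacity = 3600 / headway
Capacity = 3600 / 389
Capacity = 9.25 trains/hour

9.25


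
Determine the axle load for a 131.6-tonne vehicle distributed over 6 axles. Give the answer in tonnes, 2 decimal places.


Load per axle = total weight / number of axles
Load = 131.6 / 6
Load = 21.93 tonnes

21.93


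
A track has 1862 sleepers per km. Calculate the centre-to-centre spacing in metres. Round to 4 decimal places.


Spacing = 1000 m / number of sleepers
Spacing = 1000 / 1862
Spacing = 0.5371 m

0.5371


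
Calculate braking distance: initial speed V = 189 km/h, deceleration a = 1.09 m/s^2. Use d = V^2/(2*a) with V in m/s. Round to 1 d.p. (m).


Convert speed: V = 189 / 3.6 = 52.5 m/s
V^2 = 2756.25
d = 2756.25 / (2 * 1.09)
d = 2756.25 / 2.18
d = 1264.3 m

1264.3


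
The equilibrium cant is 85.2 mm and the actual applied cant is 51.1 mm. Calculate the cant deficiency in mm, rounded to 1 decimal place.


Cant deficiency = equilibrium cant - actual cant
CD = 85.2 - 51.1
CD = 34.1 mm

34.1


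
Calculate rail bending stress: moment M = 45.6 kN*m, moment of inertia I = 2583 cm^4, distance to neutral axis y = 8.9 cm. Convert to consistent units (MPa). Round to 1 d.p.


Convert units:
M = 45.6 kN*m = 45600000 N*mm
y = 8.9 cm = 89 mm
I = 2583 cm^4 = 25830000 mm^4
sigma = 45600000 * 89 / 25830000
sigma = 157.1 MPa

157.1


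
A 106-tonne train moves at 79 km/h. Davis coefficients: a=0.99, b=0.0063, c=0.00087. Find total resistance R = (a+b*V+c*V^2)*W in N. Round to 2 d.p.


b*V = 0.0063 * 79 = 0.4977
c*V^2 = 0.00087 * 6241 = 5.42967
R_per_t = 0.99 + 0.4977 + 5.42967 = 6.91737 N/t
R_total = 6.91737 * 106 = 733.24 N

733.24


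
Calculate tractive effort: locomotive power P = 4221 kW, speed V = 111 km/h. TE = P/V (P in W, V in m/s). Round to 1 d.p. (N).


Convert: P = 4221 kW = 4221000 W
V = 111 / 3.6 = 30.8333 m/s
TE = 4221000 / 30.8333
TE = 136897.3 N

136897.3


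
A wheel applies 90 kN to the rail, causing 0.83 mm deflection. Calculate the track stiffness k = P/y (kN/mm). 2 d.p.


Track stiffness k = P / y
k = 90 / 0.83
k = 108.43 kN/mm

108.43


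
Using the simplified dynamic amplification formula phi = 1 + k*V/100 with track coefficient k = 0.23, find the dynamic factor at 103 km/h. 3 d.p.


phi = 1 + k * V / 100
phi = 1 + 0.23 * 103 / 100
phi = 1 + 0.2369
phi = 1.237

1.237


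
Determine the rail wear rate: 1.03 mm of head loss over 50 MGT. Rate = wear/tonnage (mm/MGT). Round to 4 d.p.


Wear rate = total wear / cumulative tonnage
Rate = 1.03 / 50
Rate = 0.0206 mm/MGT

0.0206


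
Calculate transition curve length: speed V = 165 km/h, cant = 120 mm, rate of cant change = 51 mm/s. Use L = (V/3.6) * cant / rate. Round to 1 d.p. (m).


Convert speed: V = 165 / 3.6 = 45.8333 m/s
L = 45.8333 * 120 / 51
L = 5500.0 / 51
L = 107.8 m

107.8


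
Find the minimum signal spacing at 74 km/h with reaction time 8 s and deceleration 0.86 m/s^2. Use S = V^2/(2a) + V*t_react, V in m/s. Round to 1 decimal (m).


V = 74 / 3.6 = 20.5556 m/s
Braking distance = 20.5556^2 / (2*0.86) = 245.6575 m
Sighting distance = 20.5556 * 8 = 164.4444 m
S = 245.6575 + 164.4444 = 410.1 m

410.1


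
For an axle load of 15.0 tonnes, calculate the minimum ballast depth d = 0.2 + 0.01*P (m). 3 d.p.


d = 0.2 + 0.01 * 15.0
d = 0.2 + 0.15
d = 0.350 m

0.350


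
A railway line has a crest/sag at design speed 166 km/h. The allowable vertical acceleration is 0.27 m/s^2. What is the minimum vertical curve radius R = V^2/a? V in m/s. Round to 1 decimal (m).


Convert speed: V = 166 / 3.6 = 46.1111 m/s
V^2 = 2126.2346 m^2/s^2
R_v = 2126.2346 / 0.27
R_v = 7874.9 m

7874.9


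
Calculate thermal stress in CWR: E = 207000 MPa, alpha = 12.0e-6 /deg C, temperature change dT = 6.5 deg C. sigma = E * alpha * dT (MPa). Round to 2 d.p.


sigma = E * alpha * dT
sigma = 207000 * 12.0e-6 * 6.5
sigma = 2.484 * 6.5
sigma = 16.15 MPa

16.15


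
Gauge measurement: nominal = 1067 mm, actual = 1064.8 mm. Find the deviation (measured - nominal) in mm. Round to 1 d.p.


Deviation = measured - nominal
Deviation = 1064.8 - 1067
Deviation = -2.2 mm

-2.2


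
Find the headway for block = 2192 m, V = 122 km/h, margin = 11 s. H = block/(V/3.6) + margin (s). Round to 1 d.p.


V = 122 / 3.6 = 33.8889 m/s
Block traversal time = 2192 / 33.8889 = 64.682 s
Headway = 64.682 + 11
Headway = 75.7 s

75.7


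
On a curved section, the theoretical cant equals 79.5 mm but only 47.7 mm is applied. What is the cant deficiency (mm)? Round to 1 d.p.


Cant deficiency = equilibrium cant - actual cant
CD = 79.5 - 47.7
CD = 31.8 mm

31.8


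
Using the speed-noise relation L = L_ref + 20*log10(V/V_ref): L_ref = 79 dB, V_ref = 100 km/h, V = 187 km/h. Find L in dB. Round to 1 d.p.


V/V_ref = 187 / 100 = 1.87
log10(1.87) = 0.271842
20 * 0.271842 = 5.4368
L = 79 + 5.4368 = 84.4 dB

84.4


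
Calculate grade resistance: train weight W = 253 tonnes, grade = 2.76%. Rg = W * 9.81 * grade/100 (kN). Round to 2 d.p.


Rg = W * 9.81 * grade / 100
Rg = 253 * 9.81 * 2.76 / 100
Rg = 2481.93 * 0.0276
Rg = 68.50 kN

68.50


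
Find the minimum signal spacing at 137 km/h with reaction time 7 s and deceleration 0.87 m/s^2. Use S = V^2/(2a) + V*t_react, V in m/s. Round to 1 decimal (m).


V = 137 / 3.6 = 38.0556 m/s
Braking distance = 38.0556^2 / (2*0.87) = 832.3134 m
Sighting distance = 38.0556 * 7 = 266.3889 m
S = 832.3134 + 266.3889 = 1098.7 m

1098.7


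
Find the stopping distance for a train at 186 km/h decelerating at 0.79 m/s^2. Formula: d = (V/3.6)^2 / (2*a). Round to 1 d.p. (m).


Convert speed: V = 186 / 3.6 = 51.6667 m/s
V^2 = 2669.4444
d = 2669.4444 / (2 * 0.79)
d = 2669.4444 / 1.58
d = 1689.5 m

1689.5


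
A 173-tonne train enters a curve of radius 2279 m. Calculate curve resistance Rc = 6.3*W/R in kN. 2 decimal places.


Rc = 6.3 * W / R
Rc = 6.3 * 173 / 2279
Rc = 1089.9 / 2279
Rc = 0.48 kN

0.48


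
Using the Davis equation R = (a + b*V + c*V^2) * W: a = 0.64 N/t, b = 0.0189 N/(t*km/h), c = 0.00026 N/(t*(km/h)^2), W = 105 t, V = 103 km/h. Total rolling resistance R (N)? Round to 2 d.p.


b*V = 0.0189 * 103 = 1.9467
c*V^2 = 0.00026 * 10609 = 2.75834
R_per_t = 0.64 + 1.9467 + 2.75834 = 5.34504 N/t
R_total = 5.34504 * 105 = 561.23 N

561.23


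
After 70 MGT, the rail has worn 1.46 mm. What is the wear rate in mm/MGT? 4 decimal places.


Wear rate = total wear / cumulative tonnage
Rate = 1.46 / 70
Rate = 0.0209 mm/MGT

0.0209


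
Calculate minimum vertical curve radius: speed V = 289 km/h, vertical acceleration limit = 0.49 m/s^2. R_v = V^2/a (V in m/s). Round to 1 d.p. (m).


Convert speed: V = 289 / 3.6 = 80.2778 m/s
V^2 = 6444.5216 m^2/s^2
R_v = 6444.5216 / 0.49
R_v = 13152.1 m

13152.1


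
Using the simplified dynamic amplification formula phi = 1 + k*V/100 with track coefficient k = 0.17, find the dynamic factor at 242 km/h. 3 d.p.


phi = 1 + k * V / 100
phi = 1 + 0.17 * 242 / 100
phi = 1 + 0.4114
phi = 1.411

1.411


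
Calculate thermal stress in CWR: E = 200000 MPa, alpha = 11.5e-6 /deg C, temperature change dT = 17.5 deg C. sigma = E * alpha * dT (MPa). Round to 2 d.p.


sigma = E * alpha * dT
sigma = 200000 * 11.5e-6 * 17.5
sigma = 2.3 * 17.5
sigma = 40.25 MPa

40.25


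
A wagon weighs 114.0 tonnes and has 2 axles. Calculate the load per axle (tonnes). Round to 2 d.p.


Load per axle = total weight / number of axles
Load = 114.0 / 2
Load = 57.00 tonnes

57.00


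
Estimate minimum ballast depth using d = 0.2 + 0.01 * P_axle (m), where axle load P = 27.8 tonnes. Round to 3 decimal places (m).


d = 0.2 + 0.01 * 27.8
d = 0.2 + 0.278
d = 0.478 m

0.478


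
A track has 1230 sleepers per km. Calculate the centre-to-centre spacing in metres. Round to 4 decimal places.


Spacing = 1000 m / number of sleepers
Spacing = 1000 / 1230
Spacing = 0.8130 m

0.8130


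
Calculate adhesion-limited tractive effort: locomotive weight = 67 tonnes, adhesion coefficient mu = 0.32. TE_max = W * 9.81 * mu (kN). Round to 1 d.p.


TE_max = W * g * mu
TE_max = 67 * 9.81 * 0.32
TE_max = 657.27 * 0.32
TE_max = 210.3 kN

210.3


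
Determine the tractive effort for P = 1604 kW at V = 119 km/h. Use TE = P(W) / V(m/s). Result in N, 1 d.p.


Convert: P = 1604 kW = 1604000 W
V = 119 / 3.6 = 33.0556 m/s
TE = 1604000 / 33.0556
TE = 48524.4 N

48524.4


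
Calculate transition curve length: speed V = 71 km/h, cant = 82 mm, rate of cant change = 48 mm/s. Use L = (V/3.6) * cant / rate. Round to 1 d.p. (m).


Convert speed: V = 71 / 3.6 = 19.7222 m/s
L = 19.7222 * 82 / 48
L = 1617.2222 / 48
L = 33.7 m

33.7


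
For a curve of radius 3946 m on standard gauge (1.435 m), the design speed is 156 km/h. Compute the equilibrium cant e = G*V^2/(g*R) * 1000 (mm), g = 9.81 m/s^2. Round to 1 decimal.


Convert speed: V = 156 / 3.6 = 43.3333 m/s
Apply formula: e = 1.435 * 43.3333^2 / (9.81 * 3946)
e = 1.435 * 1877.7778 / 38710.26
e = 0.06961 m = 69.6 mm

69.6


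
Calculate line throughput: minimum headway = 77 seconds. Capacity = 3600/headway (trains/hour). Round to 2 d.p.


Capacity = 3600 / headway
Capacity = 3600 / 77
Capacity = 46.75 trains/hour

46.75


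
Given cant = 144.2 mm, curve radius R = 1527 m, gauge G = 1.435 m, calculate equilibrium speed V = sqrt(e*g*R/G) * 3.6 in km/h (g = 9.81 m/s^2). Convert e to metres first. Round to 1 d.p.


Convert cant: e = 144.2 mm = 0.1442 m
V_ms = sqrt(0.1442 * 9.81 * 1527 / 1.435)
V_ms = sqrt(1505.294254) = 38.7981 m/s
V = 38.7981 * 3.6 = 139.7 km/h

139.7


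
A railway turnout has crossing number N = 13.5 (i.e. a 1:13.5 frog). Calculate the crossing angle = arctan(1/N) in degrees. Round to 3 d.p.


1/N = 1/13.5 = 0.074074
angle = arctan(0.074074) = 0.073939 rad
angle = 0.073939 * 180/pi = 4.236 degrees

4.236


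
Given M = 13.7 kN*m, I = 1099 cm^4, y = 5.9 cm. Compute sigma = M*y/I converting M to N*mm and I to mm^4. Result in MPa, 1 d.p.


Convert units:
M = 13.7 kN*m = 13700000 N*mm
y = 5.9 cm = 59 mm
I = 1099 cm^4 = 10990000 mm^4
sigma = 13700000 * 59 / 10990000
sigma = 73.5 MPa

73.5


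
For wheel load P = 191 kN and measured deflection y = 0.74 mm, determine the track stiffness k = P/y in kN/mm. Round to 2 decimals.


Track stiffness k = P / y
k = 191 / 0.74
k = 258.11 kN/mm

258.11


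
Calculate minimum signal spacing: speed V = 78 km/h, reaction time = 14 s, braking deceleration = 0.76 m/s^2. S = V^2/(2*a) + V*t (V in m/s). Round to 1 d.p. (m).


V = 78 / 3.6 = 21.6667 m/s
Braking distance = 21.6667^2 / (2*0.76) = 308.845 m
Sighting distance = 21.6667 * 14 = 303.3333 m
S = 308.845 + 303.3333 = 612.2 m

612.2


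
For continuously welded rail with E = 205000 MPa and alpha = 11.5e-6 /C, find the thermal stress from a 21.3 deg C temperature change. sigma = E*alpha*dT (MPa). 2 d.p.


sigma = E * alpha * dT
sigma = 205000 * 11.5e-6 * 21.3
sigma = 2.3575 * 21.3
sigma = 50.21 MPa

50.21


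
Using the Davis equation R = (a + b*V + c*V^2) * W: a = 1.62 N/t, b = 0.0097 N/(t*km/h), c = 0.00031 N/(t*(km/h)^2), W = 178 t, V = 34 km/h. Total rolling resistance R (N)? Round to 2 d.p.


b*V = 0.0097 * 34 = 0.3298
c*V^2 = 0.00031 * 1156 = 0.35836
R_per_t = 1.62 + 0.3298 + 0.35836 = 2.30816 N/t
R_total = 2.30816 * 178 = 410.85 N

410.85


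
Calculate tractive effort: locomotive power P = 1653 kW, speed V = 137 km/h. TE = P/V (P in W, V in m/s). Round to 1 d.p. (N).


Convert: P = 1653 kW = 1653000 W
V = 137 / 3.6 = 38.0556 m/s
TE = 1653000 / 38.0556
TE = 43436.5 N

43436.5


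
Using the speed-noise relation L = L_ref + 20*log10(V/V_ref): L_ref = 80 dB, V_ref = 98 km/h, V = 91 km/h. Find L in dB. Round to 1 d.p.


V/V_ref = 91 / 98 = 0.928571
log10(0.928571) = -0.032185
20 * -0.032185 = -0.6437
L = 80 + -0.6437 = 79.4 dB

79.4


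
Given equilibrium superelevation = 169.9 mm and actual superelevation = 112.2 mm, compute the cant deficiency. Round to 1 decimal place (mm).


Cant deficiency = equilibrium cant - actual cant
CD = 169.9 - 112.2
CD = 57.7 mm

57.7


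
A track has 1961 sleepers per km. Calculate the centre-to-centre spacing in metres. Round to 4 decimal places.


Spacing = 1000 m / number of sleepers
Spacing = 1000 / 1961
Spacing = 0.5099 m

0.5099


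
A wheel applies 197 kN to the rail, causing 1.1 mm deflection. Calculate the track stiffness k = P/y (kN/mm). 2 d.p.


Track stiffness k = P / y
k = 197 / 1.1
k = 179.09 kN/mm

179.09


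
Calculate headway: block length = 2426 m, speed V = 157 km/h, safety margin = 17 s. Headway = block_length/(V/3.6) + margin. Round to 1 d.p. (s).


V = 157 / 3.6 = 43.6111 m/s
Block traversal time = 2426 / 43.6111 = 55.628 s
Headway = 55.628 + 17
Headway = 72.6 s

72.6


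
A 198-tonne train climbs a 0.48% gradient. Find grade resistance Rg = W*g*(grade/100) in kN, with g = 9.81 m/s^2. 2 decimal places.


Rg = W * 9.81 * grade / 100
Rg = 198 * 9.81 * 0.48 / 100
Rg = 1942.38 * 0.0048
Rg = 9.32 kN

9.32


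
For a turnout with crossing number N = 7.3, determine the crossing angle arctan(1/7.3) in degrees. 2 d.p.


1/N = 1/7.3 = 0.136986
angle = arctan(0.136986) = 0.136139 rad
angle = 0.136139 * 180/pi = 7.80 degrees

7.80


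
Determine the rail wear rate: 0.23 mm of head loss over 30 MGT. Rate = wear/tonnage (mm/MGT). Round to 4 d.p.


Wear rate = total wear / cumulative tonnage
Rate = 0.23 / 30
Rate = 0.0077 mm/MGT

0.0077


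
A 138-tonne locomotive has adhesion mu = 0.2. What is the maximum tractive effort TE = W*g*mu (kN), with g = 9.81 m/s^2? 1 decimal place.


TE_max = W * g * mu
TE_max = 138 * 9.81 * 0.2
TE_max = 1353.78 * 0.2
TE_max = 270.8 kN

270.8


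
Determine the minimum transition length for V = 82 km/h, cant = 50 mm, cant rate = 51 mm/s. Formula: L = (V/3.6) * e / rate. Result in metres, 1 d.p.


Convert speed: V = 82 / 3.6 = 22.7778 m/s
L = 22.7778 * 50 / 51
L = 1138.8889 / 51
L = 22.3 m

22.3


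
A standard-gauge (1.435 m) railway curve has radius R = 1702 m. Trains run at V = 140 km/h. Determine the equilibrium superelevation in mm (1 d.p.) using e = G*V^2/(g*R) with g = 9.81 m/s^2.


Convert speed: V = 140 / 3.6 = 38.8889 m/s
Apply formula: e = 1.435 * 38.8889^2 / (9.81 * 1702)
e = 1.435 * 1512.3457 / 16696.62
e = 0.129979 m = 130.0 mm

130.0


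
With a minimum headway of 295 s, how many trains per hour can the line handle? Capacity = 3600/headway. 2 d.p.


Capacity = 3600 / headway
Capacity = 3600 / 295
Capacity = 12.20 trains/hour

12.20


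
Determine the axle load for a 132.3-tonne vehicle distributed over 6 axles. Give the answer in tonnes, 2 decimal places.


Load per axle = total weight / number of axles
Load = 132.3 / 6
Load = 22.05 tonnes

22.05


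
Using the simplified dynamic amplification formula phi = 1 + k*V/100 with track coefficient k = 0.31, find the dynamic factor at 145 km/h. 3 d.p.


phi = 1 + k * V / 100
phi = 1 + 0.31 * 145 / 100
phi = 1 + 0.4495
phi = 1.450

1.450


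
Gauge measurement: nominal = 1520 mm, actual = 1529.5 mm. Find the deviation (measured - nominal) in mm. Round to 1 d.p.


Deviation = measured - nominal
Deviation = 1529.5 - 1520
Deviation = 9.5 mm

9.5


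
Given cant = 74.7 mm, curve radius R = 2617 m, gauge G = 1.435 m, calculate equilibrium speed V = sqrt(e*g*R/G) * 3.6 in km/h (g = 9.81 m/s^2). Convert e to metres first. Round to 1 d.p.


Convert cant: e = 74.7 mm = 0.0747 m
V_ms = sqrt(0.0747 * 9.81 * 2617 / 1.435)
V_ms = sqrt(1336.415275) = 36.557 m/s
V = 36.557 * 3.6 = 131.6 km/h

131.6


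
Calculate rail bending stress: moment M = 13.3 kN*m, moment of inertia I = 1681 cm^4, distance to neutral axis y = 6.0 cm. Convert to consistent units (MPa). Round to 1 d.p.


Convert units:
M = 13.3 kN*m = 13300000 N*mm
y = 6.0 cm = 60 mm
I = 1681 cm^4 = 16810000 mm^4
sigma = 13300000 * 60 / 16810000
sigma = 47.5 MPa

47.5


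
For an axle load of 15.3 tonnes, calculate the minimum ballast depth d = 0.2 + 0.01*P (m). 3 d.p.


d = 0.2 + 0.01 * 15.3
d = 0.2 + 0.153
d = 0.353 m

0.353


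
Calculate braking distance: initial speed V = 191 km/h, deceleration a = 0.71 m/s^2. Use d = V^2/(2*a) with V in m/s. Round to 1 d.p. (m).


Convert speed: V = 191 / 3.6 = 53.0556 m/s
V^2 = 2814.892
d = 2814.892 / (2 * 0.71)
d = 2814.892 / 1.42
d = 1982.3 m

1982.3


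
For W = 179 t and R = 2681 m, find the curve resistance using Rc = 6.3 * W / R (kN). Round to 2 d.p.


Rc = 6.3 * W / R
Rc = 6.3 * 179 / 2681
Rc = 1127.7 / 2681
Rc = 0.42 kN

0.42


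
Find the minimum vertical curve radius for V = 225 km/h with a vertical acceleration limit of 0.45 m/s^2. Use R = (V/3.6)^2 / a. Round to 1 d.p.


Convert speed: V = 225 / 3.6 = 62.5 m/s
V^2 = 3906.25 m^2/s^2
R_v = 3906.25 / 0.45
R_v = 8680.6 m

8680.6


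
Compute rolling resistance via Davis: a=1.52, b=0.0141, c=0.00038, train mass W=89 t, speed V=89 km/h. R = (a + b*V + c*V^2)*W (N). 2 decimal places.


b*V = 0.0141 * 89 = 1.2549
c*V^2 = 0.00038 * 7921 = 3.00998
R_per_t = 1.52 + 1.2549 + 3.00998 = 5.78488 N/t
R_total = 5.78488 * 89 = 514.85 N

514.85


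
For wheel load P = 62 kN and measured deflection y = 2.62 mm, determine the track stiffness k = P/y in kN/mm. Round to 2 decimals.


Track stiffness k = P / y
k = 62 / 2.62
k = 23.66 kN/mm

23.66


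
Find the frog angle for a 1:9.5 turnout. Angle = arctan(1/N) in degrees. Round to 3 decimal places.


1/N = 1/9.5 = 0.105263
angle = arctan(0.105263) = 0.104877 rad
angle = 0.104877 * 180/pi = 6.009 degrees

6.009


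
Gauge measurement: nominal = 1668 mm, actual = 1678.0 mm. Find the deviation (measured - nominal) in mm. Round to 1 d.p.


Deviation = measured - nominal
Deviation = 1678.0 - 1668
Deviation = 10.0 mm

10.0


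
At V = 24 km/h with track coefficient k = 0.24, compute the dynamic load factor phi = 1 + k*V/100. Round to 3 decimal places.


phi = 1 + k * V / 100
phi = 1 + 0.24 * 24 / 100
phi = 1 + 0.0576
phi = 1.058

1.058


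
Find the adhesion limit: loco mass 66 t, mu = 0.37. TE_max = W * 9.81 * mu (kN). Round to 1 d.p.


TE_max = W * g * mu
TE_max = 66 * 9.81 * 0.37
TE_max = 647.46 * 0.37
TE_max = 239.6 kN

239.6


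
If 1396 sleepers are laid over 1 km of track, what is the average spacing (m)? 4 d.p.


Spacing = 1000 m / number of sleepers
Spacing = 1000 / 1396
Spacing = 0.7163 m

0.7163


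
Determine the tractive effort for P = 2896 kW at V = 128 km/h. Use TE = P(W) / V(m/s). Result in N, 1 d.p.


Convert: P = 2896 kW = 2896000 W
V = 128 / 3.6 = 35.5556 m/s
TE = 2896000 / 35.5556
TE = 81450.0 N

81450.0


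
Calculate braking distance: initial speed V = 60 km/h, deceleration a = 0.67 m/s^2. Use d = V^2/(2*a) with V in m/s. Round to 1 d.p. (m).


Convert speed: V = 60 / 3.6 = 16.6667 m/s
V^2 = 277.7778
d = 277.7778 / (2 * 0.67)
d = 277.7778 / 1.34
d = 207.3 m

207.3


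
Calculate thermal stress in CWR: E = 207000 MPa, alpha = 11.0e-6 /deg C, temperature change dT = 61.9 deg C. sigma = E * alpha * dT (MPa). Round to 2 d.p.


sigma = E * alpha * dT
sigma = 207000 * 11.0e-6 * 61.9
sigma = 2.277 * 61.9
sigma = 140.95 MPa

140.95


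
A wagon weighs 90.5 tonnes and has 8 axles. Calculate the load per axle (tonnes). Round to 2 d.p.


Load per axle = total weight / number of axles
Load = 90.5 / 8
Load = 11.31 tonnes

11.31


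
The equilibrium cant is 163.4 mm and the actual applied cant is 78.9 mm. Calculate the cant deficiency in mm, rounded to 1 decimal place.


Cant deficiency = equilibrium cant - actual cant
CD = 163.4 - 78.9
CD = 84.5 mm

84.5


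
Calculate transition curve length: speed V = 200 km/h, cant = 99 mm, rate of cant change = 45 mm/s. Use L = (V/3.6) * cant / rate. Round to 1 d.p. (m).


Convert speed: V = 200 / 3.6 = 55.5556 m/s
L = 55.5556 * 99 / 45
L = 5500.0 / 45
L = 122.2 m

122.2


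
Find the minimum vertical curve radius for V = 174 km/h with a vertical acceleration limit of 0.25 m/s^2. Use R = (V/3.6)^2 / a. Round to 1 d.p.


Convert speed: V = 174 / 3.6 = 48.3333 m/s
V^2 = 2336.1111 m^2/s^2
R_v = 2336.1111 / 0.25
R_v = 9344.4 m

9344.4


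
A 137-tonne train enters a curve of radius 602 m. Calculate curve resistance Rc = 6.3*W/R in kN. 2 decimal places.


Rc = 6.3 * W / R
Rc = 6.3 * 137 / 602
Rc = 863.1 / 602
Rc = 1.43 kN

1.43


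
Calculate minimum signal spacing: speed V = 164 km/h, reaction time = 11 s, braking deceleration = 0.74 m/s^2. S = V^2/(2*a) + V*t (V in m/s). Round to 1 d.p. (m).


V = 164 / 3.6 = 45.5556 m/s
Braking distance = 45.5556^2 / (2*0.74) = 1402.2356 m
Sighting distance = 45.5556 * 11 = 501.1111 m
S = 1402.2356 + 501.1111 = 1903.3 m

1903.3


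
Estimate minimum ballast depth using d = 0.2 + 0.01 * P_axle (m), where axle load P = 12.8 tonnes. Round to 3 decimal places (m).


d = 0.2 + 0.01 * 12.8
d = 0.2 + 0.128
d = 0.328 m

0.328


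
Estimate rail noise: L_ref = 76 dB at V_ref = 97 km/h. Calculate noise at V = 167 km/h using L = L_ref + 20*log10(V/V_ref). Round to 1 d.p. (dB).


V/V_ref = 167 / 97 = 1.721649
log10(1.721649) = 0.235945
20 * 0.235945 = 4.7189
L = 76 + 4.7189 = 80.7 dB

80.7


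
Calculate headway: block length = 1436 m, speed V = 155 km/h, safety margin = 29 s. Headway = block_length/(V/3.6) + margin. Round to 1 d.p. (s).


V = 155 / 3.6 = 43.0556 m/s
Block traversal time = 1436 / 43.0556 = 33.3523 s
Headway = 33.3523 + 29
Headway = 62.4 s

62.4


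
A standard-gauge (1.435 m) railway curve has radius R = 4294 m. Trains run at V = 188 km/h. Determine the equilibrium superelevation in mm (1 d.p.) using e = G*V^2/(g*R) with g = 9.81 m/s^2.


Convert speed: V = 188 / 3.6 = 52.2222 m/s
Apply formula: e = 1.435 * 52.2222^2 / (9.81 * 4294)
e = 1.435 * 2727.1605 / 42124.14
e = 0.092903 m = 92.9 mm

92.9


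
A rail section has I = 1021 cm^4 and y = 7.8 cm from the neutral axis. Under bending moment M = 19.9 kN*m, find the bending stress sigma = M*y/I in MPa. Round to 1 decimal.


Convert units:
M = 19.9 kN*m = 19900000 N*mm
y = 7.8 cm = 78 mm
I = 1021 cm^4 = 10210000 mm^4
sigma = 19900000 * 78 / 10210000
sigma = 152.0 MPa

152.0


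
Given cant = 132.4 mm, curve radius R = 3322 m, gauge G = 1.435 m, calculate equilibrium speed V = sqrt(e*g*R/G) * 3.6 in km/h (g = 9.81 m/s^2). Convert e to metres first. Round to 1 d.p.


Convert cant: e = 132.4 mm = 0.1324 m
V_ms = sqrt(0.1324 * 9.81 * 3322 / 1.435)
V_ms = sqrt(3006.801232) = 54.8343 m/s
V = 54.8343 * 3.6 = 197.4 km/h

197.4


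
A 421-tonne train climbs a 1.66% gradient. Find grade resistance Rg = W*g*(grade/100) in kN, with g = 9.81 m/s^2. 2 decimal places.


Rg = W * 9.81 * grade / 100
Rg = 421 * 9.81 * 1.66 / 100
Rg = 4130.01 * 0.0166
Rg = 68.56 kN

68.56


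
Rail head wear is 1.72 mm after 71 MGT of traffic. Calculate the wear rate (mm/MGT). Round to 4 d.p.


Wear rate = total wear / cumulative tonnage
Rate = 1.72 / 71
Rate = 0.0242 mm/MGT

0.0242


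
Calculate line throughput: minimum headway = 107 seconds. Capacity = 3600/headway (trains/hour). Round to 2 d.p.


Capacity = 3600 / headway
Capacity = 3600 / 107
Capacity = 33.64 trains/hour

33.64


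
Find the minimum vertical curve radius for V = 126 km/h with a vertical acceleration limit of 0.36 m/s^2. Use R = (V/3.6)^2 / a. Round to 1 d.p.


Convert speed: V = 126 / 3.6 = 35.0 m/s
V^2 = 1225.0 m^2/s^2
R_v = 1225.0 / 0.36
R_v = 3402.8 m

3402.8


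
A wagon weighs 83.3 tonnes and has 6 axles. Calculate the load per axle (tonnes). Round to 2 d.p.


Load per axle = total weight / number of axles
Load = 83.3 / 6
Load = 13.88 tonnes

13.88


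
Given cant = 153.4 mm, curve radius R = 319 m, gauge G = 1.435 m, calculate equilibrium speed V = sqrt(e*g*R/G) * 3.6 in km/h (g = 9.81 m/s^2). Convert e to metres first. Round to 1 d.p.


Convert cant: e = 153.4 mm = 0.1534 m
V_ms = sqrt(0.1534 * 9.81 * 319 / 1.435)
V_ms = sqrt(334.52852) = 18.2901 m/s
V = 18.2901 * 3.6 = 65.8 km/h

65.8


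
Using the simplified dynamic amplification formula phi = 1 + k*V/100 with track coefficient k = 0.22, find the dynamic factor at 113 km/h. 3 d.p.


phi = 1 + k * V / 100
phi = 1 + 0.22 * 113 / 100
phi = 1 + 0.2486
phi = 1.249

1.249


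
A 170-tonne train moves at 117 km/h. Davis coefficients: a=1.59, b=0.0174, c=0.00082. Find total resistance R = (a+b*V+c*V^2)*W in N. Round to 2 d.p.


b*V = 0.0174 * 117 = 2.0358
c*V^2 = 0.00082 * 13689 = 11.22498
R_per_t = 1.59 + 2.0358 + 11.22498 = 14.85078 N/t
R_total = 14.85078 * 170 = 2524.63 N

2524.63


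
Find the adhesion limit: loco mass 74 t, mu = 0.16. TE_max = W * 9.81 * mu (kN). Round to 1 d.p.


TE_max = W * g * mu
TE_max = 74 * 9.81 * 0.16
TE_max = 725.94 * 0.16
TE_max = 116.2 kN

116.2


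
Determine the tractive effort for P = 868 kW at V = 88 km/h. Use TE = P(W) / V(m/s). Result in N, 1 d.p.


Convert: P = 868 kW = 868000 W
V = 88 / 3.6 = 24.4444 m/s
TE = 868000 / 24.4444
TE = 35509.1 N

35509.1


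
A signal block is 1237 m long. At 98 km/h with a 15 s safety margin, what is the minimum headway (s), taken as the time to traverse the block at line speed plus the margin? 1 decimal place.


V = 98 / 3.6 = 27.2222 m/s
Block traversal time = 1237 / 27.2222 = 45.4408 s
Headway = 45.4408 + 15
Headway = 60.4 s

60.4


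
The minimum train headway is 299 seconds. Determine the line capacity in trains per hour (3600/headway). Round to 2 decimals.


Capacity = 3600 / headway
Capacity = 3600 / 299
Capacity = 12.04 trains/hour

12.04


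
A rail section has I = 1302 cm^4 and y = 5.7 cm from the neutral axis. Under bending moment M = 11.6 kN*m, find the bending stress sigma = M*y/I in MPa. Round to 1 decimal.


Convert units:
M = 11.6 kN*m = 11600000 N*mm
y = 5.7 cm = 57 mm
I = 1302 cm^4 = 13020000 mm^4
sigma = 11600000 * 57 / 13020000
sigma = 50.8 MPa

50.8


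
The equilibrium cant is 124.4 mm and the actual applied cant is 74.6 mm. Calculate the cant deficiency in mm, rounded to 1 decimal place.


Cant deficiency = equilibrium cant - actual cant
CD = 124.4 - 74.6
CD = 49.8 mm

49.8


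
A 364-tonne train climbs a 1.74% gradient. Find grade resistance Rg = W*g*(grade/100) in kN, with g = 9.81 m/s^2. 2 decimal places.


Rg = W * 9.81 * grade / 100
Rg = 364 * 9.81 * 1.74 / 100
Rg = 3570.84 * 0.0174
Rg = 62.13 kN

62.13


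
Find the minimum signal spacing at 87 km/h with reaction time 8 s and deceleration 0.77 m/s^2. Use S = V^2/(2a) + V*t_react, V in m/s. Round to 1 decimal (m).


V = 87 / 3.6 = 24.1667 m/s
Braking distance = 24.1667^2 / (2*0.77) = 379.2388 m
Sighting distance = 24.1667 * 8 = 193.3333 m
S = 379.2388 + 193.3333 = 572.6 m

572.6


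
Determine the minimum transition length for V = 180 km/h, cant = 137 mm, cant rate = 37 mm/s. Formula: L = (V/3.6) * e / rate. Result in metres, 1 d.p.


Convert speed: V = 180 / 3.6 = 50.0 m/s
L = 50.0 * 137 / 37
L = 6850.0 / 37
L = 185.1 m

185.1


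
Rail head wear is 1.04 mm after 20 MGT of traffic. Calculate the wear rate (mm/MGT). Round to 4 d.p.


Wear rate = total wear / cumulative tonnage
Rate = 1.04 / 20
Rate = 0.0520 mm/MGT

0.0520


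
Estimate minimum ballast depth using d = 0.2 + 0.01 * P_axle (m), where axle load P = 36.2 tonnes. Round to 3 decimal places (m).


d = 0.2 + 0.01 * 36.2
d = 0.2 + 0.362
d = 0.562 m

0.562


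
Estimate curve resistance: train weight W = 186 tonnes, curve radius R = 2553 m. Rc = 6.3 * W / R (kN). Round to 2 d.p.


Rc = 6.3 * W / R
Rc = 6.3 * 186 / 2553
Rc = 1171.8 / 2553
Rc = 0.46 kN

0.46


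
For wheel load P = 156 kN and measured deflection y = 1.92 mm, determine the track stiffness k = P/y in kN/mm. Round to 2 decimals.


Track stiffness k = P / y
k = 156 / 1.92
k = 81.25 kN/mm

81.25


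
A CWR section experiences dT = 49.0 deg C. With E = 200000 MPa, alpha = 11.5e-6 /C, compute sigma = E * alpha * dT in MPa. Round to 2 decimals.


sigma = E * alpha * dT
sigma = 200000 * 11.5e-6 * 49.0
sigma = 2.3 * 49.0
sigma = 112.70 MPa

112.70


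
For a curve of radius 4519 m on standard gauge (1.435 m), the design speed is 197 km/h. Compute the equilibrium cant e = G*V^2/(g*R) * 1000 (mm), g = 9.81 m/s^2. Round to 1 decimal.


Convert speed: V = 197 / 3.6 = 54.7222 m/s
Apply formula: e = 1.435 * 54.7222^2 / (9.81 * 4519)
e = 1.435 * 2994.5216 / 44331.39
e = 0.096932 m = 96.9 mm

96.9


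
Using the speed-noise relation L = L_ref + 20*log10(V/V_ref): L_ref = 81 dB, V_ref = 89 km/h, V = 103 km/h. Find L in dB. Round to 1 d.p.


V/V_ref = 103 / 89 = 1.157303
log10(1.157303) = 0.063447
20 * 0.063447 = 1.2689
L = 81 + 1.2689 = 82.3 dB

82.3


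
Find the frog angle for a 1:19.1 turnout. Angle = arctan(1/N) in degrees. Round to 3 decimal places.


1/N = 1/19.1 = 0.052356
angle = arctan(0.052356) = 0.052308 rad
angle = 0.052308 * 180/pi = 2.997 degrees

2.997


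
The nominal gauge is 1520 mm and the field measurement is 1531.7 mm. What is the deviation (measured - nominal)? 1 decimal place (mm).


Deviation = measured - nominal
Deviation = 1531.7 - 1520
Deviation = 11.7 mm

11.7


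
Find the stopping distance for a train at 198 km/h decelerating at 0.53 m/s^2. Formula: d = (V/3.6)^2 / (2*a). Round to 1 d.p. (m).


Convert speed: V = 198 / 3.6 = 55.0 m/s
V^2 = 3025.0
d = 3025.0 / (2 * 0.53)
d = 3025.0 / 1.06
d = 2853.8 m

2853.8


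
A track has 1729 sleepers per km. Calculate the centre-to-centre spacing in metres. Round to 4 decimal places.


Spacing = 1000 m / number of sleepers
Spacing = 1000 / 1729
Spacing = 0.5784 m

0.5784


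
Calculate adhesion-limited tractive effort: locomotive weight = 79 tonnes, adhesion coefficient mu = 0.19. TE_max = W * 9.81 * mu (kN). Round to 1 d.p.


TE_max = W * g * mu
TE_max = 79 * 9.81 * 0.19
TE_max = 774.99 * 0.19
TE_max = 147.2 kN

147.2


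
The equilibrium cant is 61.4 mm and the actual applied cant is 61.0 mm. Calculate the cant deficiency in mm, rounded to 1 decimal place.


Cant deficiency = equilibrium cant - actual cant
CD = 61.4 - 61.0
CD = 0.4 mm

0.4


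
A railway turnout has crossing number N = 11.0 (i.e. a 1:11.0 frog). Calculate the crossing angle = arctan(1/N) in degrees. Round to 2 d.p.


1/N = 1/11.0 = 0.090909
angle = arctan(0.090909) = 0.09066 rad
angle = 0.09066 * 180/pi = 5.19 degrees

5.19


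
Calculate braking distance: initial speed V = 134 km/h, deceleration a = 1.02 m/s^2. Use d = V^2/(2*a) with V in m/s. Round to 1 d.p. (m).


Convert speed: V = 134 / 3.6 = 37.2222 m/s
V^2 = 1385.4938
d = 1385.4938 / (2 * 1.02)
d = 1385.4938 / 2.04
d = 679.2 m

679.2


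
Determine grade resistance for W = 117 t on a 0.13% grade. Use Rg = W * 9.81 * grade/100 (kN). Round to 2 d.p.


Rg = W * 9.81 * grade / 100
Rg = 117 * 9.81 * 0.13 / 100
Rg = 1147.77 * 0.0013
Rg = 1.49 kN

1.49


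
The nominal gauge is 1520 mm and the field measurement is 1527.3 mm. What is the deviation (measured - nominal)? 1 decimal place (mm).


Deviation = measured - nominal
Deviation = 1527.3 - 1520
Deviation = 7.3 mm

7.3


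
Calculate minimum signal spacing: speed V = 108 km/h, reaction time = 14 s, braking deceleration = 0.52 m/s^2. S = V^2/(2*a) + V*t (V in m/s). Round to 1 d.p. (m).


V = 108 / 3.6 = 30.0 m/s
Braking distance = 30.0^2 / (2*0.52) = 865.3846 m
Sighting distance = 30.0 * 14 = 420.0 m
S = 865.3846 + 420.0 = 1285.4 m

1285.4


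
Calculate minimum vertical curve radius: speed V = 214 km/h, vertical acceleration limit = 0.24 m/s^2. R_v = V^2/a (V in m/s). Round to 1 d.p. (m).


Convert speed: V = 214 / 3.6 = 59.4444 m/s
V^2 = 3533.642 m^2/s^2
R_v = 3533.642 / 0.24
R_v = 14723.5 m

14723.5


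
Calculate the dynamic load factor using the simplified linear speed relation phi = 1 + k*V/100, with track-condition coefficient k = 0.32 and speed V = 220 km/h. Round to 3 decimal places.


phi = 1 + k * V / 100
phi = 1 + 0.32 * 220 / 100
phi = 1 + 0.704
phi = 1.704

1.704


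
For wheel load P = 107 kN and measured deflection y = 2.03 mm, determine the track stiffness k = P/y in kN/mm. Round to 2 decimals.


Track stiffness k = P / y
k = 107 / 2.03
k = 52.71 kN/mm

52.71


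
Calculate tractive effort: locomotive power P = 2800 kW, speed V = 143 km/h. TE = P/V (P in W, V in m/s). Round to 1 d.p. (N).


Convert: P = 2800 kW = 2800000 W
V = 143 / 3.6 = 39.7222 m/s
TE = 2800000 / 39.7222
TE = 70489.5 N

70489.5


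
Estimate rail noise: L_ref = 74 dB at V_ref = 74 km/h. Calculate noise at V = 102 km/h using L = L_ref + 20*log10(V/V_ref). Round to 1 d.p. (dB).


V/V_ref = 102 / 74 = 1.378378
log10(1.378378) = 0.139368
20 * 0.139368 = 2.7874
L = 74 + 2.7874 = 76.8 dB

76.8


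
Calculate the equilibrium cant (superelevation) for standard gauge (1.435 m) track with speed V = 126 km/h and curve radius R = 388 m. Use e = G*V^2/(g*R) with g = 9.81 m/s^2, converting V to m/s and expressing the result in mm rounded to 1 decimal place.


Convert speed: V = 126 / 3.6 = 35.0 m/s
Apply formula: e = 1.435 * 35.0^2 / (9.81 * 388)
e = 1.435 * 1225.0 / 3806.28
e = 0.461835 m = 461.8 mm

461.8


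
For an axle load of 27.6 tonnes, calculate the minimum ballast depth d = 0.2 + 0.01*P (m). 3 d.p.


d = 0.2 + 0.01 * 27.6
d = 0.2 + 0.276
d = 0.476 m

0.476


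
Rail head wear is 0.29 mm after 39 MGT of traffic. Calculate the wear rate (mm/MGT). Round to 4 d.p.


Wear rate = total wear / cumulative tonnage
Rate = 0.29 / 39
Rate = 0.0074 mm/MGT

0.0074


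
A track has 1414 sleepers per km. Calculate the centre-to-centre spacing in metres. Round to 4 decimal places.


Spacing = 1000 m / number of sleepers
Spacing = 1000 / 1414
Spacing = 0.7072 m

0.7072


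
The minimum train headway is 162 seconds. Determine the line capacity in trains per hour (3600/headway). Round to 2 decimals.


Capacity = 3600 / headway
Capacity = 3600 / 162
Capacity = 22.22 trains/hour

22.22


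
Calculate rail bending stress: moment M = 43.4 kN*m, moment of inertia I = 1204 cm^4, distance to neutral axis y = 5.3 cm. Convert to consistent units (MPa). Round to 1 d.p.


Convert units:
M = 43.4 kN*m = 43400000 N*mm
y = 5.3 cm = 53 mm
I = 1204 cm^4 = 12040000 mm^4
sigma = 43400000 * 53 / 12040000
sigma = 191.0 MPa

191.0


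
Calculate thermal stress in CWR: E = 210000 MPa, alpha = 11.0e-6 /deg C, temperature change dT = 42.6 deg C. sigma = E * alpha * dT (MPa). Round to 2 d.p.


sigma = E * alpha * dT
sigma = 210000 * 11.0e-6 * 42.6
sigma = 2.31 * 42.6
sigma = 98.41 MPa

98.41


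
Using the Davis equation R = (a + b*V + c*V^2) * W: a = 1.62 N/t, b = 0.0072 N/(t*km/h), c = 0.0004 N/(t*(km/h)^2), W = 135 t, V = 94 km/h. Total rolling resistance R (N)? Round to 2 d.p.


b*V = 0.0072 * 94 = 0.6768
c*V^2 = 0.0004 * 8836 = 3.5344
R_per_t = 1.62 + 0.6768 + 3.5344 = 5.8312 N/t
R_total = 5.8312 * 135 = 787.21 N

787.21


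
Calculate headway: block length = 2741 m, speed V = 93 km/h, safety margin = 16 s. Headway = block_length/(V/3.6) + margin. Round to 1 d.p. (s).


V = 93 / 3.6 = 25.8333 m/s
Block traversal time = 2741 / 25.8333 = 106.1032 s
Headway = 106.1032 + 16
Headway = 122.1 s

122.1


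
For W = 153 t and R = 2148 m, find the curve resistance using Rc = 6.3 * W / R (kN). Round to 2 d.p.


Rc = 6.3 * W / R
Rc = 6.3 * 153 / 2148
Rc = 963.9 / 2148
Rc = 0.45 kN

0.45


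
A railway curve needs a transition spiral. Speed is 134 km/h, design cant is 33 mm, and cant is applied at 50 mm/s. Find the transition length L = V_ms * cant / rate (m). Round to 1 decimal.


Convert speed: V = 134 / 3.6 = 37.2222 m/s
L = 37.2222 * 33 / 50
L = 1228.3333 / 50
L = 24.6 m

24.6


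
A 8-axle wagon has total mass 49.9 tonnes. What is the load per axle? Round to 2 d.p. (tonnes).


Load per axle = total weight / number of axles
Load = 49.9 / 8
Load = 6.24 tonnes

6.24


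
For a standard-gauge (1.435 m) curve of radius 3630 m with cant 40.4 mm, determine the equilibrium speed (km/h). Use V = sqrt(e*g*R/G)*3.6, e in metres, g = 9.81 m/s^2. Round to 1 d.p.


Convert cant: e = 40.4 mm = 0.0404 m
V_ms = sqrt(0.0404 * 9.81 * 3630 / 1.435)
V_ms = sqrt(1002.547819) = 31.663 m/s
V = 31.663 * 3.6 = 114.0 km/h

114.0


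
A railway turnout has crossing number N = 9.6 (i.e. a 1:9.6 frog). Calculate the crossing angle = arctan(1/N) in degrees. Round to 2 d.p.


1/N = 1/9.6 = 0.104167
angle = arctan(0.104167) = 0.103792 rad
angle = 0.103792 * 180/pi = 5.95 degrees

5.95


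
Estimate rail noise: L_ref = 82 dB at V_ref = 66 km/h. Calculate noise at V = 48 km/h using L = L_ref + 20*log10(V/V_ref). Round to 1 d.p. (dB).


V/V_ref = 48 / 66 = 0.727273
log10(0.727273) = -0.138303
20 * -0.138303 = -2.7661
L = 82 + -2.7661 = 79.2 dB

79.2


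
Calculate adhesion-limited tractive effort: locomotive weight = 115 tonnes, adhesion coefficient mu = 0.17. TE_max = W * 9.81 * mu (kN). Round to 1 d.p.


TE_max = W * g * mu
TE_max = 115 * 9.81 * 0.17
TE_max = 1128.15 * 0.17
TE_max = 191.8 kN

191.8


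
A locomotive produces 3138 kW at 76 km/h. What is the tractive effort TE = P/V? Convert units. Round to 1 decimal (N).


Convert: P = 3138 kW = 3138000 W
V = 76 / 3.6 = 21.1111 m/s
TE = 3138000 / 21.1111
TE = 148642.1 N

148642.1
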